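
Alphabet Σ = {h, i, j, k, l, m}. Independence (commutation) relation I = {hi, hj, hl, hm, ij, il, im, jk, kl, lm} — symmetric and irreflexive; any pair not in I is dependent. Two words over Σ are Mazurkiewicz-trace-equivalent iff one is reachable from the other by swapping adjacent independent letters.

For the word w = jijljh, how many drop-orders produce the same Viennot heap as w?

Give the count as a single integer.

drop 0:j onto floor
drop 1:i onto floor
drop 2:j onto {0:j}
drop 3:l onto {2:j}
drop 4:j onto {3:l}
drop 5:h onto floor
ground layer = {0:j, 1:i, 5:h}
drop-orders for the pieces not yet dropped (sum over which currently-grounded one goes next):
  1 to go: {1} 1  {4} 1  {5} 1
  2 to go: {1,4} 2  {1,5} 2  {3,4} 1  {4,5} 2
  3 to go: {1,3,4} 3  {1,4,5} 6  {2,3,4} 1  {3,4,5} 3
  4 to go: {0,2,3,4} 1  {1,2,3,4} 4  {1,3,4,5} 12  {2,3,4,5} 4
  if 0:j drops first: 20 orders
  if 1:i drops first: 5 orders
  if 5:h drops first: 5 orders
heap linearizations: 30

30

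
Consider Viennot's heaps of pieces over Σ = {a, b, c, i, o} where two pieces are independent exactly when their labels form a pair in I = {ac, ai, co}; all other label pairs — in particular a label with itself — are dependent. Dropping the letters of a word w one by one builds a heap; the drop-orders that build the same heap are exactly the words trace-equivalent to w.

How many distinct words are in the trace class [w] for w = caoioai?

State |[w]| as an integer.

drop 0:c onto floor
drop 1:a onto floor
drop 2:o onto {1:a}
drop 3:i onto {0:c, 2:o}
drop 4:o onto {3:i}
drop 5:a onto {4:o}
drop 6:i onto {4:o}
ground layer = {0:c, 1:a}
drop-orders for the pieces not yet dropped (sum over which currently-grounded one goes next):
  1 to go: {5} 1  {6} 1
  2 to go: {5,6} 2
  3 to go: {4,5,6} 2
  4 to go: {3,4,5,6} 2
  5 to go: {0,3,4,5,6} 2  {2,3,4,5,6} 2
  if 0:c drops first: 2 orders
  if 1:a drops first: 4 orders
heap linearizations: 6

6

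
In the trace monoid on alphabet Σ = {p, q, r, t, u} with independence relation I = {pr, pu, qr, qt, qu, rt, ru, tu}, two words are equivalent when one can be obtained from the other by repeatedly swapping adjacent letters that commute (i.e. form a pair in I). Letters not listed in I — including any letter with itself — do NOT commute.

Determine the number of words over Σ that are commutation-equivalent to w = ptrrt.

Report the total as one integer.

10

0(p) covers ∅
1(t) covers 0:p
2(r) covers ∅
3(r) covers 2:r
4(t) covers 1:t
floor of heap: 0:p, 2:r
completions by unplaced set U, small U first (add the entries for U minus each lowest piece of U):
  |U|=1: {3}:1  {4}:1
  |U|=2: {1,4}:1  {2,3}:1  {3,4}:2
  |U|=3: {0,1,4}:1  {1,3,4}:3  {2,3,4}:3
  start at 0(p): 6
  start at 2(r): 4
sum over floor = 10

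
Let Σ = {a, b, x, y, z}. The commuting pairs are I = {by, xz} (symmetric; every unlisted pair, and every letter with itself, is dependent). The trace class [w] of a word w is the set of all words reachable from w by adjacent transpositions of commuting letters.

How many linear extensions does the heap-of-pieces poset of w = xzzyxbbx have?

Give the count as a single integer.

3

0(x) covers ∅
1(z) covers ∅
2(z) covers 1:z
3(y) covers 0:x, 2:z
4(x) covers 3:y
5(b) covers 4:x
6(b) covers 5:b
7(x) covers 6:b
floor of heap: 0:x, 1:z
completions by unplaced set U, small U first (add the entries for U minus each lowest piece of U):
  |U|=1: {7}:1
  |U|=2: {6,7}:1
  |U|=3: {5,6,7}:1
  |U|=4: {4,5,6,7}:1
  |U|=5: {3,4,5,6,7}:1
  |U|=6: {0,3,4,5,6,7}:1  {2,3,4,5,6,7}:1
  start at 0(x): 1
  start at 1(z): 2
sum over floor = 3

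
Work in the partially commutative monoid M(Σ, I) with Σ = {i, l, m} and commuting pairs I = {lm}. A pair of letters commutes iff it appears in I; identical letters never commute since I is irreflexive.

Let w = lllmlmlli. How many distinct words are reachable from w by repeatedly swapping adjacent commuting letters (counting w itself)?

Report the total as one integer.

28

#0=l has no predecessor
#1=l depends on [0:l]
#2=l depends on [1:l]
#3=m has no predecessor
#4=l depends on [2:l]
#5=m depends on [3:m]
#6=l depends on [4:l]
#7=l depends on [6:l]
#8=i depends on [5:m, 7:l]
sources: [0:l, 3:m]
N(rest) = Σ N(rest − s) over sources s of rest; N(one piece) = 1:
  size 1 → [8]=1
  size 2 → [5,8]=1  [7,8]=1
  size 3 → [3,5,8]=1  [5,7,8]=2  [6,7,8]=1
  size 4 → [3,5,7,8]=3  [4,6,7,8]=1  [5,6,7,8]=3
  size 5 → [2,4,6,7,8]=1  [3,5,6,7,8]=6  [4,5,6,7,8]=4
  size 6 → [1,2,4,6,7,8]=1  [2,4,5,6,7,8]=5  [3,4,5,6,7,8]=10
  size 7 → [0,1,2,4,6,7,8]=1  [1,2,4,5,6,7,8]=6  [2,3,4,5,6,7,8]=15
  first=0(l) contributes 21
  first=3(m) contributes 7
|[w]| = 28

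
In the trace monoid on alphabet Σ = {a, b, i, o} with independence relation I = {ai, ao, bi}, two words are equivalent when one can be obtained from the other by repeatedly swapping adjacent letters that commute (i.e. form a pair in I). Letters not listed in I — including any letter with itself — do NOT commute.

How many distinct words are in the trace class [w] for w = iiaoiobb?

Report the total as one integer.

drop 0:i onto floor
drop 1:i onto {0:i}
drop 2:a onto floor
drop 3:o onto {1:i}
drop 4:i onto {3:o}
drop 5:o onto {4:i}
drop 6:b onto {2:a, 5:o}
drop 7:b onto {6:b}
ground layer = {0:i, 2:a}
drop-orders for the pieces not yet dropped (sum over which currently-grounded one goes next):
  1 to go: {7} 1
  2 to go: {6,7} 1
  3 to go: {2,6,7} 1  {5,6,7} 1
  4 to go: {2,5,6,7} 2  {4,5,6,7} 1
  5 to go: {2,4,5,6,7} 3  {3,4,5,6,7} 1
  6 to go: {1,3,4,5,6,7} 1  {2,3,4,5,6,7} 4
  if 0:i drops first: 5 orders
  if 2:a drops first: 1 orders
heap linearizations: 6

6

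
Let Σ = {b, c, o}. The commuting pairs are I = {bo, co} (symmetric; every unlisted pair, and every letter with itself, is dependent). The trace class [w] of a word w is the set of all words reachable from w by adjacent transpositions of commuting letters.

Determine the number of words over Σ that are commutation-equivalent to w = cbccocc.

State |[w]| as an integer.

7

0(c) covers ∅
1(b) covers 0:c
2(c) covers 1:b
3(c) covers 2:c
4(o) covers ∅
5(c) covers 3:c
6(c) covers 5:c
floor of heap: 0:c, 4:o
completions by unplaced set U, small U first (add the entries for U minus each lowest piece of U):
  |U|=1: {4}:1  {6}:1
  |U|=2: {4,6}:2  {5,6}:1
  |U|=3: {3,5,6}:1  {4,5,6}:3
  |U|=4: {2,3,5,6}:1  {3,4,5,6}:4
  |U|=5: {1,2,3,5,6}:1  {2,3,4,5,6}:5
  start at 0(c): 6
  start at 4(o): 1
sum over floor = 7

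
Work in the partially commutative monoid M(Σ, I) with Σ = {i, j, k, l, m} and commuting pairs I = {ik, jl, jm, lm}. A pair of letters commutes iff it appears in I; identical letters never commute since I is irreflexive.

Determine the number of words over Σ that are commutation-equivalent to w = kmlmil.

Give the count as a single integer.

drop 0:k onto floor
drop 1:m onto {0:k}
drop 2:l onto {0:k}
drop 3:m onto {1:m}
drop 4:i onto {2:l, 3:m}
drop 5:l onto {4:i}
ground layer = {0:k}
drop-orders for the pieces not yet dropped (sum over which currently-grounded one goes next):
  1 to go: {5} 1
  2 to go: {4,5} 1
  3 to go: {2,4,5} 1  {3,4,5} 1
  4 to go: {1,3,4,5} 1  {2,3,4,5} 2
  if 0:k drops first: 3 orders

3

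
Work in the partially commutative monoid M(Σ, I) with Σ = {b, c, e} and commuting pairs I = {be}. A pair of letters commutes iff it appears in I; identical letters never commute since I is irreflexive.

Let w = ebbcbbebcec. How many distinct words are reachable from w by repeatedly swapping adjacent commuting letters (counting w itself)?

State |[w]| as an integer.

12

0(e) covers ∅
1(b) covers ∅
2(b) covers 1:b
3(c) covers 0:e, 2:b
4(b) covers 3:c
5(b) covers 4:b
6(e) covers 3:c
7(b) covers 5:b
8(c) covers 6:e, 7:b
9(e) covers 8:c
10(c) covers 9:e
floor of heap: 0:e, 1:b
completions by unplaced set U, small U first (add the entries for U minus each lowest piece of U):
  |U|=1: {10}:1
  |U|=2: {9,10}:1
  |U|=3: {8,9,10}:1
  |U|=4: {6,8,9,10}:1  {7,8,9,10}:1
  |U|=5: {5,7,8,9,10}:1  {6,7,8,9,10}:2
  |U|=6: {4,5,7,8,9,10}:1  {5,6,7,8,9,10}:3
  |U|=7: {4,5,6,7,8,9,10}:4
  |U|=8: {3,4,5,6,7,8,9,10}:4
  |U|=9: {0,3,4,5,6,7,8,9,10}:4  {2,3,4,5,6,7,8,9,10}:4
  start at 0(e): 4
  start at 1(b): 8
sum over floor = 12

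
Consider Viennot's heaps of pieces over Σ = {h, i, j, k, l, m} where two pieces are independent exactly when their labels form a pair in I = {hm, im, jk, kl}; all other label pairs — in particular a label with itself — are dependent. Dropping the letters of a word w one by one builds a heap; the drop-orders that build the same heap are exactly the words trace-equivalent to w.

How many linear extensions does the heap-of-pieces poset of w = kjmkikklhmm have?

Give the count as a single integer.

#0=k has no predecessor
#1=j has no predecessor
#2=m depends on [0:k, 1:j]
#3=k depends on [2:m]
#4=i depends on [3:k]
#5=k depends on [4:i]
#6=k depends on [5:k]
#7=l depends on [4:i]
#8=h depends on [6:k, 7:l]
#9=m depends on [6:k, 7:l]
#10=m depends on [9:m]
sources: [0:k, 1:j]
N(rest) = Σ N(rest − s) over sources s of rest; N(one piece) = 1:
  size 1 → [8]=1  [10]=1
  size 2 → [8,10]=2  [9,10]=1
  size 3 → [8,9,10]=3
  size 4 → [6,8,9,10]=3  [7,8,9,10]=3
  size 5 → [5,6,8,9,10]=3  [6,7,8,9,10]=6
  size 6 → [5,6,7,8,9,10]=9
  size 7 → [4,5,6,7,8,9,10]=9
  size 8 → [3,4,5,6,7,8,9,10]=9
  size 9 → [2,3,4,5,6,7,8,9,10]=9
  first=0(k) contributes 9
  first=1(j) contributes 9
|[w]| = 18

18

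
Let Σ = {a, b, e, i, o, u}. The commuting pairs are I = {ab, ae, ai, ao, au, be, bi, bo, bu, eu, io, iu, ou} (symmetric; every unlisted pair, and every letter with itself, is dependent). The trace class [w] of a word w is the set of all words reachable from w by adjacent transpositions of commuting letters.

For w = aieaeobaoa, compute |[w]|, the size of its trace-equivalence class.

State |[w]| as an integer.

piece 0:a — minimal
piece 1:i — minimal
piece 2:e rests on {1:i}
piece 3:a rests on {0:a}
piece 4:e rests on {2:e}
piece 5:o rests on {4:e}
piece 6:b — minimal
piece 7:a rests on {3:a}
piece 8:o rests on {5:o}
piece 9:a rests on {7:a}
minimal pieces: {0:a, 1:i, 6:b}
ways to finish when only these pieces remain (= sum over removing one remaining piece with nothing left below it):
  1 left: {6}→1  {8}→1  {9}→1
  2 left: {5,8}→1  {6,8}→2  {6,9}→2  {7,9}→1  {8,9}→2
  3 left: {3,7,9}→1  {4,5,8}→1  {5,6,8}→3  {5,8,9}→3  {6,7,9}→3  {6,8,9}→6  {7,8,9}→3
  4 left: {0,3,7,9}→1  {2,4,5,8}→1  {3,6,7,9}→4  {3,7,8,9}→4  {4,5,6,8}→4  {4,5,8,9}→4  {5,6,8,9}→12  {5,7,8,9}→6  {6,7,8,9}→12
  5 left: {0,3,6,7,9}→5  {0,3,7,8,9}→5  {1,2,4,5,8}→1  {2,4,5,6,8}→5  {2,4,5,8,9}→5  {3,5,7,8,9}→10  {3,6,7,8,9}→20  {4,5,6,8,9}→20  {4,5,7,8,9}→10  {5,6,7,8,9}→30
  6 left: {0,3,5,7,8,9}→15  {0,3,6,7,8,9}→30  {1,2,4,5,6,8}→6  {1,2,4,5,8,9}→6  {2,4,5,6,8,9}→30  {2,4,5,7,8,9}→15  {3,4,5,7,8,9}→20  {3,5,6,7,8,9}→60  {4,5,6,7,8,9}→60
  7 left: {0,3,4,5,7,8,9}→35  {0,3,5,6,7,8,9}→105  {1,2,4,5,6,8,9}→42  {1,2,4,5,7,8,9}→21  {2,3,4,5,7,8,9}→35  {2,4,5,6,7,8,9}→105  {3,4,5,6,7,8,9}→140
  8 left: {0,2,3,4,5,7,8,9}→70  {0,3,4,5,6,7,8,9}→280  {1,2,3,4,5,7,8,9}→56  {1,2,4,5,6,7,8,9}→168  {2,3,4,5,6,7,8,9}→280
  placing 0:a first → 504 extensions
  placing 1:i first → 630 extensions
  placing 6:b first → 126 extensions
total linear extensions = 1260

1260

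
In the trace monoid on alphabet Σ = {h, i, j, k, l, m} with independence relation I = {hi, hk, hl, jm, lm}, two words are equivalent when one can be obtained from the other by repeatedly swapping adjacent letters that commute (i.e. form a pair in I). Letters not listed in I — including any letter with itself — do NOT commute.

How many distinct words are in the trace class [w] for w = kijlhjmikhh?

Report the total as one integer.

30

0(k) covers ∅
1(i) covers 0:k
2(j) covers 1:i
3(l) covers 2:j
4(h) covers 2:j
5(j) covers 3:l, 4:h
6(m) covers 4:h
7(i) covers 5:j, 6:m
8(k) covers 7:i
9(h) covers 5:j, 6:m
10(h) covers 9:h
floor of heap: 0:k
completions by unplaced set U, small U first (add the entries for U minus each lowest piece of U):
  |U|=1: {8}:1  {10}:1
  |U|=2: {7,8}:1  {8,10}:2  {9,10}:1
  |U|=3: {7,8,10}:3  {8,9,10}:3
  |U|=4: {7,8,9,10}:6
  |U|=5: {5,7,8,9,10}:6  {6,7,8,9,10}:6
  |U|=6: {3,5,7,8,9,10}:6  {5,6,7,8,9,10}:12
  |U|=7: {3,5,6,7,8,9,10}:18  {4,5,6,7,8,9,10}:12
  |U|=8: {3,4,5,6,7,8,9,10}:30
  |U|=9: {2,3,4,5,6,7,8,9,10}:30
  start at 0(k): 30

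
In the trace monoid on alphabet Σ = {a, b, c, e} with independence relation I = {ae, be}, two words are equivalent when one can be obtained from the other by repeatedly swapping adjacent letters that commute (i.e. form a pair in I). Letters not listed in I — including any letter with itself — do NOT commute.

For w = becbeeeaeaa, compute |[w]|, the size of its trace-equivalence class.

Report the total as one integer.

140

0(b) covers ∅
1(e) covers ∅
2(c) covers 0:b, 1:e
3(b) covers 2:c
4(e) covers 2:c
5(e) covers 4:e
6(e) covers 5:e
7(a) covers 3:b
8(e) covers 6:e
9(a) covers 7:a
10(a) covers 9:a
floor of heap: 0:b, 1:e
completions by unplaced set U, small U first (add the entries for U minus each lowest piece of U):
  |U|=1: {8}:1  {10}:1
  |U|=2: {6,8}:1  {8,10}:2  {9,10}:1
  |U|=3: {5,6,8}:1  {6,8,10}:3  {7,9,10}:1  {8,9,10}:3
  |U|=4: {3,7,9,10}:1  {4,5,6,8}:1  {5,6,8,10}:4  {6,8,9,10}:6  {7,8,9,10}:4
  |U|=5: {3,7,8,9,10}:5  {4,5,6,8,10}:5  {5,6,8,9,10}:10  {6,7,8,9,10}:10
  |U|=6: {3,6,7,8,9,10}:15  {4,5,6,8,9,10}:15  {5,6,7,8,9,10}:20
  |U|=7: {3,5,6,7,8,9,10}:35  {4,5,6,7,8,9,10}:35
  |U|=8: {3,4,5,6,7,8,9,10}:70
  |U|=9: {2,3,4,5,6,7,8,9,10}:70
  start at 0(b): 70
  start at 1(e): 70
sum over floor = 140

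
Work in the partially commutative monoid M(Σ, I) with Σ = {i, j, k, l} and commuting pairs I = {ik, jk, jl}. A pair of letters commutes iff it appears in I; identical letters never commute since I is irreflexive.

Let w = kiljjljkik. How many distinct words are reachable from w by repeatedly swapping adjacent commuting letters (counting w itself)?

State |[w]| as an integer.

drop 0:k onto floor
drop 1:i onto floor
drop 2:l onto {0:k, 1:i}
drop 3:j onto {1:i}
drop 4:j onto {3:j}
drop 5:l onto {2:l}
drop 6:j onto {4:j}
drop 7:k onto {5:l}
drop 8:i onto {5:l, 6:j}
drop 9:k onto {7:k}
ground layer = {0:k, 1:i}
drop-orders for the pieces not yet dropped (sum over which currently-grounded one goes next):
  1 to go: {8} 1  {9} 1
  2 to go: {6,8} 1  {7,9} 1  {8,9} 2
  3 to go: {4,6,8} 1  {6,8,9} 3  {7,8,9} 3
  4 to go: {3,4,6,8} 1  {4,6,8,9} 4  {5,7,8,9} 3  {6,7,8,9} 6
  5 to go: {2,5,7,8,9} 3  {3,4,6,8,9} 5  {4,6,7,8,9} 10  {5,6,7,8,9} 9
  6 to go: {0,2,5,7,8,9} 3  {2,5,6,7,8,9} 12  {3,4,6,7,8,9} 15  {4,5,6,7,8,9} 19
  7 to go: {0,2,5,6,7,8,9} 15  {2,4,5,6,7,8,9} 31  {3,4,5,6,7,8,9} 34
  8 to go: {0,2,4,5,6,7,8,9} 46  {2,3,4,5,6,7,8,9} 65
  if 0:k drops first: 65 orders
  if 1:i drops first: 111 orders
heap linearizations: 176

176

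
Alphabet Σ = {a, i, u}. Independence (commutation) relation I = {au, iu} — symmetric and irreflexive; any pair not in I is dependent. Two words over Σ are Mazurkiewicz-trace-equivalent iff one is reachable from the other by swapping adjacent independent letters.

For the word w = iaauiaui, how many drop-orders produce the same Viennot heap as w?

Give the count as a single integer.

0(i) covers ∅
1(a) covers 0:i
2(a) covers 1:a
3(u) covers ∅
4(i) covers 2:a
5(a) covers 4:i
6(u) covers 3:u
7(i) covers 5:a
floor of heap: 0:i, 3:u
completions by unplaced set U, small U first (add the entries for U minus each lowest piece of U):
  |U|=1: {6}:1  {7}:1
  |U|=2: {3,6}:1  {5,7}:1  {6,7}:2
  |U|=3: {3,6,7}:3  {4,5,7}:1  {5,6,7}:3
  |U|=4: {2,4,5,7}:1  {3,5,6,7}:6  {4,5,6,7}:4
  |U|=5: {1,2,4,5,7}:1  {2,4,5,6,7}:5  {3,4,5,6,7}:10
  |U|=6: {0,1,2,4,5,7}:1  {1,2,4,5,6,7}:6  {2,3,4,5,6,7}:15
  start at 0(i): 21
  start at 3(u): 7
sum over floor = 28

28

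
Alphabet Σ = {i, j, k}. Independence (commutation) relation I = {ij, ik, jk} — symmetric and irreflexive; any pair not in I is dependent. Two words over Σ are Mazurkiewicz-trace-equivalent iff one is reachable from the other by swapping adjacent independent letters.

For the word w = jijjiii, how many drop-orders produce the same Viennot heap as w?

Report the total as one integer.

35

drop 0:j onto floor
drop 1:i onto floor
drop 2:j onto {0:j}
drop 3:j onto {2:j}
drop 4:i onto {1:i}
drop 5:i onto {4:i}
drop 6:i onto {5:i}
ground layer = {0:j, 1:i}
drop-orders for the pieces not yet dropped (sum over which currently-grounded one goes next):
  1 to go: {3} 1  {6} 1
  2 to go: {2,3} 1  {3,6} 2  {5,6} 1
  3 to go: {0,2,3} 1  {2,3,6} 3  {3,5,6} 3  {4,5,6} 1
  4 to go: {0,2,3,6} 4  {1,4,5,6} 1  {2,3,5,6} 6  {3,4,5,6} 4
  5 to go: {0,2,3,5,6} 10  {1,3,4,5,6} 5  {2,3,4,5,6} 10
  if 0:j drops first: 15 orders
  if 1:i drops first: 20 orders
heap linearizations: 35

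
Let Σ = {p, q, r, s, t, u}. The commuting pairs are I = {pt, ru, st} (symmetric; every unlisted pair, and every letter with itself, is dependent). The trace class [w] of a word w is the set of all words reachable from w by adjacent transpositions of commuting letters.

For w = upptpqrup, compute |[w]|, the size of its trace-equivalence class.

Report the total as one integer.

drop 0:u onto floor
drop 1:p onto {0:u}
drop 2:p onto {1:p}
drop 3:t onto {0:u}
drop 4:p onto {2:p}
drop 5:q onto {3:t, 4:p}
drop 6:r onto {5:q}
drop 7:u onto {5:q}
drop 8:p onto {6:r, 7:u}
ground layer = {0:u}
drop-orders for the pieces not yet dropped (sum over which currently-grounded one goes next):
  1 to go: {8} 1
  2 to go: {6,8} 1  {7,8} 1
  3 to go: {6,7,8} 2
  4 to go: {5,6,7,8} 2
  5 to go: {3,5,6,7,8} 2  {4,5,6,7,8} 2
  6 to go: {2,4,5,6,7,8} 2  {3,4,5,6,7,8} 4
  7 to go: {1,2,4,5,6,7,8} 2  {2,3,4,5,6,7,8} 6
  if 0:u drops first: 8 orders

8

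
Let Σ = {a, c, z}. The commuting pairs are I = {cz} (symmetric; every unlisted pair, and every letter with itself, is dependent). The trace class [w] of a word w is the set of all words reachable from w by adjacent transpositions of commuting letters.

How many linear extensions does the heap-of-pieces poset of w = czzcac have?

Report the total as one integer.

6

0(c) covers ∅
1(z) covers ∅
2(z) covers 1:z
3(c) covers 0:c
4(a) covers 2:z, 3:c
5(c) covers 4:a
floor of heap: 0:c, 1:z
completions by unplaced set U, small U first (add the entries for U minus each lowest piece of U):
  |U|=1: {5}:1
  |U|=2: {4,5}:1
  |U|=3: {2,4,5}:1  {3,4,5}:1
  |U|=4: {0,3,4,5}:1  {1,2,4,5}:1  {2,3,4,5}:2
  start at 0(c): 3
  start at 1(z): 3
sum over floor = 6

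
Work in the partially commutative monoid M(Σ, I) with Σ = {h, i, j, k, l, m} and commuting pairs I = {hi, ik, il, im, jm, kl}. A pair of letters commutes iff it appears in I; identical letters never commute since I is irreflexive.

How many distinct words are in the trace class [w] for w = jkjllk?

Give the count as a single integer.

3

#0=j has no predecessor
#1=k depends on [0:j]
#2=j depends on [1:k]
#3=l depends on [2:j]
#4=l depends on [3:l]
#5=k depends on [2:j]
sources: [0:j]
N(rest) = Σ N(rest − s) over sources s of rest; N(one piece) = 1:
  size 1 → [4]=1  [5]=1
  size 2 → [3,4]=1  [4,5]=2
  size 3 → [3,4,5]=3
  size 4 → [2,3,4,5]=3
  first=0(j) contributes 3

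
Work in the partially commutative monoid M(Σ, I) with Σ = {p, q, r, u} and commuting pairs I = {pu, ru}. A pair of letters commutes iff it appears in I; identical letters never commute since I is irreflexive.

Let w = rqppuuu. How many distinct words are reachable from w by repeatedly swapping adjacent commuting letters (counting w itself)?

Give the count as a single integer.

piece 0:r — minimal
piece 1:q rests on {0:r}
piece 2:p rests on {1:q}
piece 3:p rests on {2:p}
piece 4:u rests on {1:q}
piece 5:u rests on {4:u}
piece 6:u rests on {5:u}
minimal pieces: {0:r}
ways to finish when only these pieces remain (= sum over removing one remaining piece with nothing left below it):
  1 left: {3}→1  {6}→1
  2 left: {2,3}→1  {3,6}→2  {5,6}→1
  3 left: {2,3,6}→3  {3,5,6}→3  {4,5,6}→1
  4 left: {2,3,5,6}→6  {3,4,5,6}→4
  5 left: {2,3,4,5,6}→10
  placing 0:r first → 10 extensions

10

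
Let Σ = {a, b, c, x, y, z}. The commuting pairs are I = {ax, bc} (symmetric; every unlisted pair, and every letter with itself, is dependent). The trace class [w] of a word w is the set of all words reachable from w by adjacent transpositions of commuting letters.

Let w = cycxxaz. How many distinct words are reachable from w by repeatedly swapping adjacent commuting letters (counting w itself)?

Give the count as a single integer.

3

#0=c has no predecessor
#1=y depends on [0:c]
#2=c depends on [1:y]
#3=x depends on [2:c]
#4=x depends on [3:x]
#5=a depends on [2:c]
#6=z depends on [4:x, 5:a]
sources: [0:c]
N(rest) = Σ N(rest − s) over sources s of rest; N(one piece) = 1:
  size 1 → [6]=1
  size 2 → [4,6]=1  [5,6]=1
  size 3 → [3,4,6]=1  [4,5,6]=2
  size 4 → [3,4,5,6]=3
  size 5 → [2,3,4,5,6]=3
  first=0(c) contributes 3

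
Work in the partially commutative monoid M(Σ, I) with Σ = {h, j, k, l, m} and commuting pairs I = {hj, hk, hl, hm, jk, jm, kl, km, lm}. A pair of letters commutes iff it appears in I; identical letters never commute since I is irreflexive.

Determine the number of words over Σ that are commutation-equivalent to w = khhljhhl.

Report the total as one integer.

280

#0=k has no predecessor
#1=h has no predecessor
#2=h depends on [1:h]
#3=l has no predecessor
#4=j depends on [3:l]
#5=h depends on [2:h]
#6=h depends on [5:h]
#7=l depends on [4:j]
sources: [0:k, 1:h, 3:l]
N(rest) = Σ N(rest − s) over sources s of rest; N(one piece) = 1:
  size 1 → [0]=1  [6]=1  [7]=1
  size 2 → [0,6]=2  [0,7]=2  [4,7]=1  [5,6]=1  [6,7]=2
  size 3 → [0,4,7]=3  [0,5,6]=3  [0,6,7]=6  [2,5,6]=1  [3,4,7]=1  [4,6,7]=3  [5,6,7]=3
  size 4 → [0,2,5,6]=4  [0,3,4,7]=4  [0,4,6,7]=12  [0,5,6,7]=12  [1,2,5,6]=1  [2,5,6,7]=4  [3,4,6,7]=4  [4,5,6,7]=6
  size 5 → [0,1,2,5,6]=5  [0,2,5,6,7]=20  [0,3,4,6,7]=20  [0,4,5,6,7]=30  [1,2,5,6,7]=5  [2,4,5,6,7]=10  [3,4,5,6,7]=10
  size 6 → [0,1,2,5,6,7]=30  [0,2,4,5,6,7]=60  [0,3,4,5,6,7]=60  [1,2,4,5,6,7]=15  [2,3,4,5,6,7]=20
  first=0(k) contributes 35
  first=1(h) contributes 140
  first=3(l) contributes 105
|[w]| = 280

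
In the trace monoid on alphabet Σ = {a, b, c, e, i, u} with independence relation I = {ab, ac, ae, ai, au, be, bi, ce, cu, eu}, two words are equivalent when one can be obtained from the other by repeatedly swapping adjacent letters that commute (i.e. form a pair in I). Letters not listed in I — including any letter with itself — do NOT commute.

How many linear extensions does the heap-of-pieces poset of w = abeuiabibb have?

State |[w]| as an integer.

1800

0(a) covers ∅
1(b) covers ∅
2(e) covers ∅
3(u) covers 1:b
4(i) covers 2:e, 3:u
5(a) covers 0:a
6(b) covers 3:u
7(i) covers 4:i
8(b) covers 6:b
9(b) covers 8:b
floor of heap: 0:a, 1:b, 2:e
completions by unplaced set U, small U first (add the entries for U minus each lowest piece of U):
  |U|=1: {5}:1  {7}:1  {9}:1
  |U|=2: {0,5}:1  {4,7}:1  {5,7}:2  {5,9}:2  {7,9}:2  {8,9}:1
  |U|=3: {0,5,7}:3  {0,5,9}:3  {2,4,7}:1  {4,5,7}:3  {4,7,9}:3  {5,7,9}:6  {5,8,9}:3  {6,8,9}:1  {7,8,9}:3
  |U|=4: {0,4,5,7}:6  {0,5,7,9}:12  {0,5,8,9}:6  {2,4,5,7}:4  {2,4,7,9}:4  {4,5,7,9}:12  {4,7,8,9}:6  {5,6,8,9}:4  {5,7,8,9}:12  {6,7,8,9}:4
  |U|=5: {0,2,4,5,7}:10  {0,4,5,7,9}:30  {0,5,6,8,9}:10  {0,5,7,8,9}:30  {2,4,5,7,9}:20  {2,4,7,8,9}:10  {4,5,7,8,9}:30  {4,6,7,8,9}:10  {5,6,7,8,9}:20
  |U|=6: {0,2,4,5,7,9}:60  {0,4,5,7,8,9}:90  {0,5,6,7,8,9}:60  {2,4,5,7,8,9}:60  {2,4,6,7,8,9}:20  {3,4,6,7,8,9}:10  {4,5,6,7,8,9}:60
  |U|=7: {0,2,4,5,7,8,9}:210  {0,4,5,6,7,8,9}:210  {1,3,4,6,7,8,9}:10  {2,3,4,6,7,8,9}:30  {2,4,5,6,7,8,9}:140  {3,4,5,6,7,8,9}:70
  |U|=8: {0,2,4,5,6,7,8,9}:560  {0,3,4,5,6,7,8,9}:280  {1,2,3,4,6,7,8,9}:40  {1,3,4,5,6,7,8,9}:80  {2,3,4,5,6,7,8,9}:240
  start at 0(a): 360
  start at 1(b): 1080
  start at 2(e): 360
sum over floor = 1800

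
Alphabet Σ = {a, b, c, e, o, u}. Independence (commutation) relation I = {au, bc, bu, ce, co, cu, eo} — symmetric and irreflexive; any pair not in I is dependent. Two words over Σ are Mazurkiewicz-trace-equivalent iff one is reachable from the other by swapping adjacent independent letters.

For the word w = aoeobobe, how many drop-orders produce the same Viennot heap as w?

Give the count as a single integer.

#0=a has no predecessor
#1=o depends on [0:a]
#2=e depends on [0:a]
#3=o depends on [1:o]
#4=b depends on [2:e, 3:o]
#5=o depends on [4:b]
#6=b depends on [5:o]
#7=e depends on [6:b]
sources: [0:a]
N(rest) = Σ N(rest − s) over sources s of rest; N(one piece) = 1:
  size 1 → [7]=1
  size 2 → [6,7]=1
  size 3 → [5,6,7]=1
  size 4 → [4,5,6,7]=1
  size 5 → [2,4,5,6,7]=1  [3,4,5,6,7]=1
  size 6 → [1,3,4,5,6,7]=1  [2,3,4,5,6,7]=2
  first=0(a) contributes 3

3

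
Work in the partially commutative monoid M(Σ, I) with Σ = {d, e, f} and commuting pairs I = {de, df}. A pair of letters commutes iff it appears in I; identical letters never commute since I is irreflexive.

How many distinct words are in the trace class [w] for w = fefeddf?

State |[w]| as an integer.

piece 0:f — minimal
piece 1:e rests on {0:f}
piece 2:f rests on {1:e}
piece 3:e rests on {2:f}
piece 4:d — minimal
piece 5:d rests on {4:d}
piece 6:f rests on {3:e}
minimal pieces: {0:f, 4:d}
ways to finish when only these pieces remain (= sum over removing one remaining piece with nothing left below it):
  1 left: {5}→1  {6}→1
  2 left: {3,6}→1  {4,5}→1  {5,6}→2
  3 left: {2,3,6}→1  {3,5,6}→3  {4,5,6}→3
  4 left: {1,2,3,6}→1  {2,3,5,6}→4  {3,4,5,6}→6
  5 left: {0,1,2,3,6}→1  {1,2,3,5,6}→5  {2,3,4,5,6}→10
  placing 0:f first → 15 extensions
  placing 4:d first → 6 extensions
total linear extensions = 21

21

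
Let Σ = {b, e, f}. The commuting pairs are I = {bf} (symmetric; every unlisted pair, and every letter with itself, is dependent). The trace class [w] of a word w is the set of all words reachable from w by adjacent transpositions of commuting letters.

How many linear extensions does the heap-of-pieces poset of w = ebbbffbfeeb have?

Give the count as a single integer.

piece 0:e — minimal
piece 1:b rests on {0:e}
piece 2:b rests on {1:b}
piece 3:b rests on {2:b}
piece 4:f rests on {0:e}
piece 5:f rests on {4:f}
piece 6:b rests on {3:b}
piece 7:f rests on {5:f}
piece 8:e rests on {6:b, 7:f}
piece 9:e rests on {8:e}
piece 10:b rests on {9:e}
minimal pieces: {0:e}
ways to finish when only these pieces remain (= sum over removing one remaining piece with nothing left below it):
  1 left: {10}→1
  2 left: {9,10}→1
  3 left: {8,9,10}→1
  4 left: {6,8,9,10}→1  {7,8,9,10}→1
  5 left: {3,6,8,9,10}→1  {5,7,8,9,10}→1  {6,7,8,9,10}→2
  6 left: {2,3,6,8,9,10}→1  {3,6,7,8,9,10}→3  {4,5,7,8,9,10}→1  {5,6,7,8,9,10}→3
  7 left: {1,2,3,6,8,9,10}→1  {2,3,6,7,8,9,10}→4  {3,5,6,7,8,9,10}→6  {4,5,6,7,8,9,10}→4
  8 left: {1,2,3,6,7,8,9,10}→5  {2,3,5,6,7,8,9,10}→10  {3,4,5,6,7,8,9,10}→10
  9 left: {1,2,3,5,6,7,8,9,10}→15  {2,3,4,5,6,7,8,9,10}→20
  placing 0:e first → 35 extensions

35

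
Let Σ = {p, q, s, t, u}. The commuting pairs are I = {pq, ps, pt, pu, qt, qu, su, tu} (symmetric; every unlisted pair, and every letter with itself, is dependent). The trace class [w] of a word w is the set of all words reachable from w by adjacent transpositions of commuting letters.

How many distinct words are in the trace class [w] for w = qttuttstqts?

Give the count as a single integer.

165

0(q) covers ∅
1(t) covers ∅
2(t) covers 1:t
3(u) covers ∅
4(t) covers 2:t
5(t) covers 4:t
6(s) covers 0:q, 5:t
7(t) covers 6:s
8(q) covers 6:s
9(t) covers 7:t
10(s) covers 8:q, 9:t
floor of heap: 0:q, 1:t, 3:u
completions by unplaced set U, small U first (add the entries for U minus each lowest piece of U):
  |U|=1: {3}:1  {10}:1
  |U|=2: {3,10}:2  {8,10}:1  {9,10}:1
  |U|=3: {3,8,10}:3  {3,9,10}:3  {7,9,10}:1  {8,9,10}:2
  |U|=4: {3,7,9,10}:4  {3,8,9,10}:8  {7,8,9,10}:3
  |U|=5: {3,7,8,9,10}:15  {6,7,8,9,10}:3
  |U|=6: {0,6,7,8,9,10}:3  {3,6,7,8,9,10}:18  {5,6,7,8,9,10}:3
  |U|=7: {0,3,6,7,8,9,10}:21  {0,5,6,7,8,9,10}:6  {3,5,6,7,8,9,10}:21  {4,5,6,7,8,9,10}:3
  |U|=8: {0,3,5,6,7,8,9,10}:48  {0,4,5,6,7,8,9,10}:9  {2,4,5,6,7,8,9,10}:3  {3,4,5,6,7,8,9,10}:24
  |U|=9: {0,2,4,5,6,7,8,9,10}:12  {0,3,4,5,6,7,8,9,10}:81  {1,2,4,5,6,7,8,9,10}:3  {2,3,4,5,6,7,8,9,10}:27
  start at 0(q): 30
  start at 1(t): 120
  start at 3(u): 15
sum over floor = 165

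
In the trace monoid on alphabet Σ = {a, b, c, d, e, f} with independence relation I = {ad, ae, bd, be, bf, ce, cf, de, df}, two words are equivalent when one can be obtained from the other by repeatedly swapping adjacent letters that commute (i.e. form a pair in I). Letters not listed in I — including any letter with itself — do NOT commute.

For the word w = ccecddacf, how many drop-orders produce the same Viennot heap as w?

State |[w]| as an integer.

piece 0:c — minimal
piece 1:c rests on {0:c}
piece 2:e — minimal
piece 3:c rests on {1:c}
piece 4:d rests on {3:c}
piece 5:d rests on {4:d}
piece 6:a rests on {3:c}
piece 7:c rests on {5:d, 6:a}
piece 8:f rests on {2:e, 6:a}
minimal pieces: {0:c, 2:e}
ways to finish when only these pieces remain (= sum over removing one remaining piece with nothing left below it):
  1 left: {7}→1  {8}→1
  2 left: {2,8}→1  {5,7}→1  {7,8}→2
  3 left: {2,7,8}→3  {4,5,7}→1  {5,7,8}→3  {6,7,8}→2
  4 left: {2,5,7,8}→6  {2,6,7,8}→5  {4,5,7,8}→4  {5,6,7,8}→5
  5 left: {2,4,5,7,8}→10  {2,5,6,7,8}→16  {4,5,6,7,8}→9
  6 left: {2,4,5,6,7,8}→35  {3,4,5,6,7,8}→9
  7 left: {1,3,4,5,6,7,8}→9  {2,3,4,5,6,7,8}→44
  placing 0:c first → 53 extensions
  placing 2:e first → 9 extensions
total linear extensions = 62

62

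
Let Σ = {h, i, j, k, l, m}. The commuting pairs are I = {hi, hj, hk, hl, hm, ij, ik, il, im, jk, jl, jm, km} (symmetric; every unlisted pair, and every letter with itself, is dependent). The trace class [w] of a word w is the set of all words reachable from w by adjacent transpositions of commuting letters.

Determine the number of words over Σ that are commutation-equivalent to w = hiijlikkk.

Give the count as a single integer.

piece 0:h — minimal
piece 1:i — minimal
piece 2:i rests on {1:i}
piece 3:j — minimal
piece 4:l — minimal
piece 5:i rests on {2:i}
piece 6:k rests on {4:l}
piece 7:k rests on {6:k}
piece 8:k rests on {7:k}
minimal pieces: {0:h, 1:i, 3:j, 4:l}
ways to finish when only these pieces remain (= sum over removing one remaining piece with nothing left below it):
  1 left: {0}→1  {3}→1  {5}→1  {8}→1
  2 left: {0,3}→2  {0,5}→2  {0,8}→2  {2,5}→1  {3,5}→2  {3,8}→2  {5,8}→2  {7,8}→1
  3 left: {0,2,5}→3  {0,3,5}→6  {0,3,8}→6  {0,5,8}→6  {0,7,8}→3  {1,2,5}→1  {2,3,5}→3  {2,5,8}→3  {3,5,8}→6  {3,7,8}→3  {5,7,8}→3  {6,7,8}→1
  4 left: {0,1,2,5}→4  {0,2,3,5}→12  {0,2,5,8}→12  {0,3,5,8}→24  {0,3,7,8}→12  {0,5,7,8}→12  {0,6,7,8}→4  {1,2,3,5}→4  {1,2,5,8}→4  {2,3,5,8}→12  {2,5,7,8}→6  {3,5,7,8}→12  {3,6,7,8}→4  {4,6,7,8}→1  {5,6,7,8}→4
  5 left: {0,1,2,3,5}→20  {0,1,2,5,8}→20  {0,2,3,5,8}→60  {0,2,5,7,8}→30  {0,3,5,7,8}→60  {0,3,6,7,8}→20  {0,4,6,7,8}→5  {0,5,6,7,8}→20  {1,2,3,5,8}→20  {1,2,5,7,8}→10  {2,3,5,7,8}→30  {2,5,6,7,8}→10  {3,4,6,7,8}→5  {3,5,6,7,8}→20  {4,5,6,7,8}→5
  6 left: {0,1,2,3,5,8}→120  {0,1,2,5,7,8}→60  {0,2,3,5,7,8}→180  {0,2,5,6,7,8}→60  {0,3,4,6,7,8}→30  {0,3,5,6,7,8}→120  {0,4,5,6,7,8}→30  {1,2,3,5,7,8}→60  {1,2,5,6,7,8}→20  {2,3,5,6,7,8}→60  {2,4,5,6,7,8}→15  {3,4,5,6,7,8}→30
  7 left: {0,1,2,3,5,7,8}→420  {0,1,2,5,6,7,8}→140  {0,2,3,5,6,7,8}→420  {0,2,4,5,6,7,8}→105  {0,3,4,5,6,7,8}→210  {1,2,3,5,6,7,8}→140  {1,2,4,5,6,7,8}→35  {2,3,4,5,6,7,8}→105
  placing 0:h first → 280 extensions
  placing 1:i first → 840 extensions
  placing 3:j first → 280 extensions
  placing 4:l first → 1120 extensions
total linear extensions = 2520

2520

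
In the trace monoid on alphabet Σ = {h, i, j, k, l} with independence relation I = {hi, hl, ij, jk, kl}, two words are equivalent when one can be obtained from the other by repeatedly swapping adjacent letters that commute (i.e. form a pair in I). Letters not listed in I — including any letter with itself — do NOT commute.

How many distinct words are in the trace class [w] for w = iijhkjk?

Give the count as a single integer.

22

piece 0:i — minimal
piece 1:i rests on {0:i}
piece 2:j — minimal
piece 3:h rests on {2:j}
piece 4:k rests on {1:i, 3:h}
piece 5:j rests on {3:h}
piece 6:k rests on {4:k}
minimal pieces: {0:i, 2:j}
ways to finish when only these pieces remain (= sum over removing one remaining piece with nothing left below it):
  1 left: {5}→1  {6}→1
  2 left: {4,6}→1  {5,6}→2
  3 left: {1,4,6}→1  {4,5,6}→3
  4 left: {0,1,4,6}→1  {1,4,5,6}→4  {3,4,5,6}→3
  5 left: {0,1,4,5,6}→5  {1,3,4,5,6}→7  {2,3,4,5,6}→3
  placing 0:i first → 10 extensions
  placing 2:j first → 12 extensions
total linear extensions = 22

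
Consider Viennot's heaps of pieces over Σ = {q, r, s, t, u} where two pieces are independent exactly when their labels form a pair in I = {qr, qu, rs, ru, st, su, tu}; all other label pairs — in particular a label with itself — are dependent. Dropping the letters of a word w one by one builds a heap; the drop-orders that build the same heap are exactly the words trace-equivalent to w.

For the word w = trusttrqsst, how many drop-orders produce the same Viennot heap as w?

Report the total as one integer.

piece 0:t — minimal
piece 1:r rests on {0:t}
piece 2:u — minimal
piece 3:s — minimal
piece 4:t rests on {1:r}
piece 5:t rests on {4:t}
piece 6:r rests on {5:t}
piece 7:q rests on {3:s, 5:t}
piece 8:s rests on {7:q}
piece 9:s rests on {8:s}
piece 10:t rests on {6:r, 7:q}
minimal pieces: {0:t, 2:u, 3:s}
ways to finish when only these pieces remain (= sum over removing one remaining piece with nothing left below it):
  1 left: {2}→1  {9}→1  {10}→1
  2 left: {2,9}→2  {2,10}→2  {6,10}→1  {8,9}→1  {9,10}→2
  3 left: {2,6,10}→3  {2,8,9}→3  {2,9,10}→6  {6,9,10}→3  {8,9,10}→3
  4 left: {2,6,9,10}→12  {2,8,9,10}→12  {6,8,9,10}→6  {7,8,9,10}→3
  5 left: {2,6,8,9,10}→30  {2,7,8,9,10}→15  {3,7,8,9,10}→3  {6,7,8,9,10}→9
  6 left: {2,3,7,8,9,10}→18  {2,6,7,8,9,10}→54  {3,6,7,8,9,10}→12  {5,6,7,8,9,10}→9
  7 left: {2,3,6,7,8,9,10}→84  {2,5,6,7,8,9,10}→63  {3,5,6,7,8,9,10}→21  {4,5,6,7,8,9,10}→9
  8 left: {1,4,5,6,7,8,9,10}→9  {2,3,5,6,7,8,9,10}→168  {2,4,5,6,7,8,9,10}→72  {3,4,5,6,7,8,9,10}→30
  9 left: {0,1,4,5,6,7,8,9,10}→9  {1,2,4,5,6,7,8,9,10}→81  {1,3,4,5,6,7,8,9,10}→39  {2,3,4,5,6,7,8,9,10}→270
  placing 0:t first → 390 extensions
  placing 2:u first → 48 extensions
  placing 3:s first → 90 extensions
total linear extensions = 528

528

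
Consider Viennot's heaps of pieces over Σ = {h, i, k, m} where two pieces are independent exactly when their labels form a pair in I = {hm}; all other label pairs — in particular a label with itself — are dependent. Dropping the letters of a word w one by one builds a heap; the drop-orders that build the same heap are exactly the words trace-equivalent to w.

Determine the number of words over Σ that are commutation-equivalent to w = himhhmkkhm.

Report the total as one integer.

12

0(h) covers ∅
1(i) covers 0:h
2(m) covers 1:i
3(h) covers 1:i
4(h) covers 3:h
5(m) covers 2:m
6(k) covers 4:h, 5:m
7(k) covers 6:k
8(h) covers 7:k
9(m) covers 7:k
floor of heap: 0:h
completions by unplaced set U, small U first (add the entries for U minus each lowest piece of U):
  |U|=1: {8}:1  {9}:1
  |U|=2: {8,9}:2
  |U|=3: {7,8,9}:2
  |U|=4: {6,7,8,9}:2
  |U|=5: {4,6,7,8,9}:2  {5,6,7,8,9}:2
  |U|=6: {2,5,6,7,8,9}:2  {3,4,6,7,8,9}:2  {4,5,6,7,8,9}:4
  |U|=7: {2,4,5,6,7,8,9}:6  {3,4,5,6,7,8,9}:6
  |U|=8: {2,3,4,5,6,7,8,9}:12
  start at 0(h): 12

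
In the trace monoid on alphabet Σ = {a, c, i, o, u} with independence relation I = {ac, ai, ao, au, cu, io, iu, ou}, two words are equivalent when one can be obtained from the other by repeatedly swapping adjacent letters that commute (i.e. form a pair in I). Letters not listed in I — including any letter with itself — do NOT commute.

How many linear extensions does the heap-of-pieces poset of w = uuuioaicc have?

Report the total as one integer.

piece 0:u — minimal
piece 1:u rests on {0:u}
piece 2:u rests on {1:u}
piece 3:i — minimal
piece 4:o — minimal
piece 5:a — minimal
piece 6:i rests on {3:i}
piece 7:c rests on {4:o, 6:i}
piece 8:c rests on {7:c}
minimal pieces: {0:u, 3:i, 4:o, 5:a}
ways to finish when only these pieces remain (= sum over removing one remaining piece with nothing left below it):
  1 left: {2}→1  {5}→1  {8}→1
  2 left: {1,2}→1  {2,5}→2  {2,8}→2  {5,8}→2  {7,8}→1
  3 left: {0,1,2}→1  {1,2,5}→3  {1,2,8}→3  {2,5,8}→6  {2,7,8}→3  {4,7,8}→1  {5,7,8}→3  {6,7,8}→1
  4 left: {0,1,2,5}→4  {0,1,2,8}→4  {1,2,5,8}→12  {1,2,7,8}→6  {2,4,7,8}→4  {2,5,7,8}→12  {2,6,7,8}→4  {3,6,7,8}→1  {4,5,7,8}→4  {4,6,7,8}→2  {5,6,7,8}→4
  5 left: {0,1,2,5,8}→20  {0,1,2,7,8}→10  {1,2,4,7,8}→10  {1,2,5,7,8}→30  {1,2,6,7,8}→10  {2,3,6,7,8}→5  {2,4,5,7,8}→20  {2,4,6,7,8}→10  {2,5,6,7,8}→20  {3,4,6,7,8}→3  {3,5,6,7,8}→5  {4,5,6,7,8}→10
  6 left: {0,1,2,4,7,8}→20  {0,1,2,5,7,8}→60  {0,1,2,6,7,8}→20  {1,2,3,6,7,8}→15  {1,2,4,5,7,8}→60  {1,2,4,6,7,8}→30  {1,2,5,6,7,8}→60  {2,3,4,6,7,8}→18  {2,3,5,6,7,8}→30  {2,4,5,6,7,8}→60  {3,4,5,6,7,8}→18
  7 left: {0,1,2,3,6,7,8}→35  {0,1,2,4,5,7,8}→140  {0,1,2,4,6,7,8}→70  {0,1,2,5,6,7,8}→140  {1,2,3,4,6,7,8}→63  {1,2,3,5,6,7,8}→105  {1,2,4,5,6,7,8}→210  {2,3,4,5,6,7,8}→126
  placing 0:u first → 504 extensions
  placing 3:i first → 560 extensions
  placing 4:o first → 280 extensions
  placing 5:a first → 168 extensions
total linear extensions = 1512

1512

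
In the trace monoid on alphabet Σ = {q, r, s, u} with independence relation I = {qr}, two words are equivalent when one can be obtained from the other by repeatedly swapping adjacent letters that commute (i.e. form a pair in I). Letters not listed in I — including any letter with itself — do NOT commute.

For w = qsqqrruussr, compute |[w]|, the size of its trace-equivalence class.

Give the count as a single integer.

6

#0=q has no predecessor
#1=s depends on [0:q]
#2=q depends on [1:s]
#3=q depends on [2:q]
#4=r depends on [1:s]
#5=r depends on [4:r]
#6=u depends on [3:q, 5:r]
#7=u depends on [6:u]
#8=s depends on [7:u]
#9=s depends on [8:s]
#10=r depends on [9:s]
sources: [0:q]
N(rest) = Σ N(rest − s) over sources s of rest; N(one piece) = 1:
  size 1 → [10]=1
  size 2 → [9,10]=1
  size 3 → [8,9,10]=1
  size 4 → [7,8,9,10]=1
  size 5 → [6,7,8,9,10]=1
  size 6 → [3,6,7,8,9,10]=1  [5,6,7,8,9,10]=1
  size 7 → [2,3,6,7,8,9,10]=1  [3,5,6,7,8,9,10]=2  [4,5,6,7,8,9,10]=1
  size 8 → [2,3,5,6,7,8,9,10]=3  [3,4,5,6,7,8,9,10]=3
  size 9 → [2,3,4,5,6,7,8,9,10]=6
  first=0(q) contributes 6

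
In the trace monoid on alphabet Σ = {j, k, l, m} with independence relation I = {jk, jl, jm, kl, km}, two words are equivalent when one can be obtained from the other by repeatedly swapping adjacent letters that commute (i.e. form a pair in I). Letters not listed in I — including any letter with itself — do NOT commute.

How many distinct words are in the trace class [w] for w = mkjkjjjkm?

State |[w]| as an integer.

1260

0(m) covers ∅
1(k) covers ∅
2(j) covers ∅
3(k) covers 1:k
4(j) covers 2:j
5(j) covers 4:j
6(j) covers 5:j
7(k) covers 3:k
8(m) covers 0:m
floor of heap: 0:m, 1:k, 2:j
completions by unplaced set U, small U first (add the entries for U minus each lowest piece of U):
  |U|=1: {6}:1  {7}:1  {8}:1
  |U|=2: {0,8}:1  {3,7}:1  {5,6}:1  {6,7}:2  {6,8}:2  {7,8}:2
  |U|=3: {0,6,8}:3  {0,7,8}:3  {1,3,7}:1  {3,6,7}:3  {3,7,8}:3  {4,5,6}:1  {5,6,7}:3  {5,6,8}:3  {6,7,8}:6
  |U|=4: {0,3,7,8}:6  {0,5,6,8}:6  {0,6,7,8}:12  {1,3,6,7}:4  {1,3,7,8}:4  {2,4,5,6}:1  {3,5,6,7}:6  {3,6,7,8}:12  {4,5,6,7}:4  {4,5,6,8}:4  {5,6,7,8}:12
  |U|=5: {0,1,3,7,8}:10  {0,3,6,7,8}:30  {0,4,5,6,8}:10  {0,5,6,7,8}:30  {1,3,5,6,7}:10  {1,3,6,7,8}:20  {2,4,5,6,7}:5  {2,4,5,6,8}:5  {3,4,5,6,7}:10  {3,5,6,7,8}:30  {4,5,6,7,8}:20
  |U|=6: {0,1,3,6,7,8}:60  {0,2,4,5,6,8}:15  {0,3,5,6,7,8}:90  {0,4,5,6,7,8}:60  {1,3,4,5,6,7}:20  {1,3,5,6,7,8}:60  {2,3,4,5,6,7}:15  {2,4,5,6,7,8}:30  {3,4,5,6,7,8}:60
  |U|=7: {0,1,3,5,6,7,8}:210  {0,2,4,5,6,7,8}:105  {0,3,4,5,6,7,8}:210  {1,2,3,4,5,6,7}:35  {1,3,4,5,6,7,8}:140  {2,3,4,5,6,7,8}:105
  start at 0(m): 280
  start at 1(k): 420
  start at 2(j): 560
sum over floor = 1260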